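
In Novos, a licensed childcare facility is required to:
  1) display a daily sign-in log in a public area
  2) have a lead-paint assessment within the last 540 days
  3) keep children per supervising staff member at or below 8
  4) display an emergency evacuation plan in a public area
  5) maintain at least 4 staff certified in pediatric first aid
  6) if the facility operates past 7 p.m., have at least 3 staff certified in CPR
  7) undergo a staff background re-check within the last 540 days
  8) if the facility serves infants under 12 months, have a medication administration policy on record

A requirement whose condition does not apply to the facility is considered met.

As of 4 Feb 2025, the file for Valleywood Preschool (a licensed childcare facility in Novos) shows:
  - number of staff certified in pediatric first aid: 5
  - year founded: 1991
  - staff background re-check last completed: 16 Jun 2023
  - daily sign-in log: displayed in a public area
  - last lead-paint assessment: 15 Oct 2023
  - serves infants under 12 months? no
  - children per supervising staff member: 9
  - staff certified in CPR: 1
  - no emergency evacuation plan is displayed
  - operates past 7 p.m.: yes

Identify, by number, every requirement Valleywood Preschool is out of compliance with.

1. daily sign-in log present → met
2. lead-paint assessment 478 days ago vs limit 540 → met
3. children per supervising staff member 9 > 8 → not met
4. emergency evacuation plan absent → not met
5. staff certified in pediatric first aid 5 ≥ 4 → met
6. condition 'operates past 7 p.m.' holds; staff certified in CPR 1 < 3 → not met
7. staff background re-check 599 days ago vs limit 540 → not met
8. condition 'serves infants under 12 months' does not hold → requirement n/a → met
Not met: 3, 4, 6, 7

3, 4, 6, 7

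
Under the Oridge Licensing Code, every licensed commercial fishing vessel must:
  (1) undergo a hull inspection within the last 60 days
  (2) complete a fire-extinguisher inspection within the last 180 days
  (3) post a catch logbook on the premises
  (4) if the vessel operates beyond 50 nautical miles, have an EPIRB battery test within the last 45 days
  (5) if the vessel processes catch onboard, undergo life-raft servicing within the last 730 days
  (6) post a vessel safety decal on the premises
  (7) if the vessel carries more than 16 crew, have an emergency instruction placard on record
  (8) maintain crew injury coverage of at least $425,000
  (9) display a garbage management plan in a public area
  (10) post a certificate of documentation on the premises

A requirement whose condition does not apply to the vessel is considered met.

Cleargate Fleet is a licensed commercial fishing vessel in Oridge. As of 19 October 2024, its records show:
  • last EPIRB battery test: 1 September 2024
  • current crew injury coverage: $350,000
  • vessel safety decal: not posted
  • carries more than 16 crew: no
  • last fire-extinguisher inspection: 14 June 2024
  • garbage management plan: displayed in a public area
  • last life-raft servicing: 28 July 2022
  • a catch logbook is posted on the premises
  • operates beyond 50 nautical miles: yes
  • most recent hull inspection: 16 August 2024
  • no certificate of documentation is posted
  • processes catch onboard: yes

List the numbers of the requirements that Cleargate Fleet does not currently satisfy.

1. hull inspection 64 days ago vs limit 60 → not met
2. fire-extinguisher inspection 127 days ago vs limit 180 → met
3. catch logbook present → met
4. condition 'operates beyond 50 nautical miles' holds; EPIRB battery test 48 days ago vs limit 45 → not met
5. condition 'processes catch onboard' holds; life-raft servicing 814 days ago vs limit 730 → not met
6. vessel safety decal absent → not met
7. condition 'carries more than 16 crew' does not hold → requirement n/a → met
8. crew injury coverage $350,000 < $425,000 → not met
9. garbage management plan present → met
10. certificate of documentation absent → not met
Not met: 1, 4, 5, 6, 8, 10

1, 4, 5, 6, 8, 10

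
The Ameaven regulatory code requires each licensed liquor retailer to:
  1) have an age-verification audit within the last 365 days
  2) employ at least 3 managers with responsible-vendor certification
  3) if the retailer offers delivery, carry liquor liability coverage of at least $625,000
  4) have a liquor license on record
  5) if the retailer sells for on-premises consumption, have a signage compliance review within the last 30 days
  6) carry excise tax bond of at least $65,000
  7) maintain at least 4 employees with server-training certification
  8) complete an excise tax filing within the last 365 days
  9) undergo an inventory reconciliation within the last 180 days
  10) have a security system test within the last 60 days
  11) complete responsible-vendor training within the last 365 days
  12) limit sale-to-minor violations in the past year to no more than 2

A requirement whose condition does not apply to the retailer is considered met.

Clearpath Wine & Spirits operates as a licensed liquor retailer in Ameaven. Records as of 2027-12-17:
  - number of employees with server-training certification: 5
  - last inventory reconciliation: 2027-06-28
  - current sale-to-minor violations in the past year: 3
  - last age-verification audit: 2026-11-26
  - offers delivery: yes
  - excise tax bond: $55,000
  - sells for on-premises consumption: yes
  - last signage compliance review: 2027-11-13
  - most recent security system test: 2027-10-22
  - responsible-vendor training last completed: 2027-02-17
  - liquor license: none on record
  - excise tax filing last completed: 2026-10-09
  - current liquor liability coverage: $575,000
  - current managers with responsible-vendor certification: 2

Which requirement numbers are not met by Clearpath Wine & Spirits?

1. age-verification audit 386 days ago vs limit 365 → not met
2. managers with responsible-vendor certification 2 < 3 → not met
3. condition 'offers delivery' holds; liquor liability coverage $575,000 < $625,000 → not met
4. liquor license absent → not met
5. condition 'sells for on-premises consumption' holds; signage compliance review 34 days ago vs limit 30 → not met
6. excise tax bond $55,000 < $65,000 → not met
7. employees with server-training certification 5 ≥ 4 → met
8. excise tax filing 434 days ago vs limit 365 → not met
9. inventory reconciliation 172 days ago vs limit 180 → met
10. security system test 56 days ago vs limit 60 → met
11. responsible-vendor training 303 days ago vs limit 365 → met
12. sale-to-minor violations in the past year 3 > 2 → not met
Not met: 1, 2, 3, 4, 5, 6, 8, 12

1, 2, 3, 4, 5, 6, 8, 12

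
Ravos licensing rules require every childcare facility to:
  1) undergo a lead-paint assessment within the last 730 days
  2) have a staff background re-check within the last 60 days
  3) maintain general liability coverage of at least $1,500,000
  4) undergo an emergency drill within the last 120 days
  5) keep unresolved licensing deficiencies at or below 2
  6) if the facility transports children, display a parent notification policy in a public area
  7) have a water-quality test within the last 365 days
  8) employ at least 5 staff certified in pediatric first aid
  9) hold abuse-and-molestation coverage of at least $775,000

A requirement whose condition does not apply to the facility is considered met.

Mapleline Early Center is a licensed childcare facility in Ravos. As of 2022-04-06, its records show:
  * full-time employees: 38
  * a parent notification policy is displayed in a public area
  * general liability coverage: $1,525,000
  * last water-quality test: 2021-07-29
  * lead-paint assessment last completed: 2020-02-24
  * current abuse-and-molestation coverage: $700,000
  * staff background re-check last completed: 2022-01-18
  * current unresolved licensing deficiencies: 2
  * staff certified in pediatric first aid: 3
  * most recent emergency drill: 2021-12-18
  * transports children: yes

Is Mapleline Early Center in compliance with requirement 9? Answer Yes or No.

9. abuse-and-molestation coverage $700,000 < $775,000 → not met

No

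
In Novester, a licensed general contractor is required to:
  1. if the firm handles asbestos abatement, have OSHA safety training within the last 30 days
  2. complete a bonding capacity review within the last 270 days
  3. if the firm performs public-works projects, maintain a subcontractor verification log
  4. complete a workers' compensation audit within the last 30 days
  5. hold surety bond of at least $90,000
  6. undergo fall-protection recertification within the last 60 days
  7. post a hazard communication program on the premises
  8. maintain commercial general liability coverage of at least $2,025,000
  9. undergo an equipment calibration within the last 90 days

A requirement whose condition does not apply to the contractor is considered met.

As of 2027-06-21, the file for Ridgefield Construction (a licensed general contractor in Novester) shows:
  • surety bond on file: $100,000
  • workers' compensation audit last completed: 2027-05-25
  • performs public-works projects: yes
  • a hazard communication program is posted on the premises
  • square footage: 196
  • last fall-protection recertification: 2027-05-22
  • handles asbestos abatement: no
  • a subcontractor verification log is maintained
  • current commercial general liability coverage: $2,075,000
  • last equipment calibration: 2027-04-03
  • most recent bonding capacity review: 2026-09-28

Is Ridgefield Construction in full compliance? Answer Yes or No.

1. condition 'handles asbestos abatement' does not hold → requirement n/a → met
2. bonding capacity review 266 days ago vs limit 270 → met
3. condition 'performs public-works projects' holds; subcontractor verification log present → met
4. workers' compensation audit 27 days ago vs limit 30 → met
5. surety bond $100,000 ≥ $90,000 → met
6. fall-protection recertification 30 days ago vs limit 60 → met
7. hazard communication program present → met
8. commercial general liability coverage $2,075,000 ≥ $2,025,000 → met
9. equipment calibration 79 days ago vs limit 90 → met
All met.

Yes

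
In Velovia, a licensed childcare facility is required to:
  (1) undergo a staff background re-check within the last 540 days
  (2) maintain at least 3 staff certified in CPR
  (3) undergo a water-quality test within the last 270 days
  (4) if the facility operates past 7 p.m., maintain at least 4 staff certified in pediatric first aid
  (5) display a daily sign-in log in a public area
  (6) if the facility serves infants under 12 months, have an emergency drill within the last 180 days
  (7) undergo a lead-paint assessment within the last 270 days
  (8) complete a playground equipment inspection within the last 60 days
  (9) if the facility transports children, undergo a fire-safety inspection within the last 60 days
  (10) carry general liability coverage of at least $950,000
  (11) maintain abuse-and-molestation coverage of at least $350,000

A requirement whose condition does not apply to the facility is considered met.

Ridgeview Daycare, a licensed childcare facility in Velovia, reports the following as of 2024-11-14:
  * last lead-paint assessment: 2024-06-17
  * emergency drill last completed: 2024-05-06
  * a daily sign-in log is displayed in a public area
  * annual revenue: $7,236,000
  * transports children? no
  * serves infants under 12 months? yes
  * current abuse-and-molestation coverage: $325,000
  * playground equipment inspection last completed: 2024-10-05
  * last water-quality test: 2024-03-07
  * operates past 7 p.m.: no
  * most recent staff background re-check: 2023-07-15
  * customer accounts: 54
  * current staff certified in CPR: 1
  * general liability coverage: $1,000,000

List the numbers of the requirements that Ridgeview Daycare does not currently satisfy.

2, 6, 11

1. staff background re-check 488 days ago vs limit 540 → met
2. staff certified in CPR 1 < 3 → not met
3. water-quality test 252 days ago vs limit 270 → met
4. condition 'operates past 7 p.m.' does not hold → requirement n/a → met
5. daily sign-in log present → met
6. condition 'serves infants under 12 months' holds; emergency drill 192 days ago vs limit 180 → not met
7. lead-paint assessment 150 days ago vs limit 270 → met
8. playground equipment inspection 40 days ago vs limit 60 → met
9. condition 'transports children' does not hold → requirement n/a → met
10. general liability coverage $1,000,000 ≥ $950,000 → met
11. abuse-and-molestation coverage $325,000 < $350,000 → not met
Not met: 2, 6, 11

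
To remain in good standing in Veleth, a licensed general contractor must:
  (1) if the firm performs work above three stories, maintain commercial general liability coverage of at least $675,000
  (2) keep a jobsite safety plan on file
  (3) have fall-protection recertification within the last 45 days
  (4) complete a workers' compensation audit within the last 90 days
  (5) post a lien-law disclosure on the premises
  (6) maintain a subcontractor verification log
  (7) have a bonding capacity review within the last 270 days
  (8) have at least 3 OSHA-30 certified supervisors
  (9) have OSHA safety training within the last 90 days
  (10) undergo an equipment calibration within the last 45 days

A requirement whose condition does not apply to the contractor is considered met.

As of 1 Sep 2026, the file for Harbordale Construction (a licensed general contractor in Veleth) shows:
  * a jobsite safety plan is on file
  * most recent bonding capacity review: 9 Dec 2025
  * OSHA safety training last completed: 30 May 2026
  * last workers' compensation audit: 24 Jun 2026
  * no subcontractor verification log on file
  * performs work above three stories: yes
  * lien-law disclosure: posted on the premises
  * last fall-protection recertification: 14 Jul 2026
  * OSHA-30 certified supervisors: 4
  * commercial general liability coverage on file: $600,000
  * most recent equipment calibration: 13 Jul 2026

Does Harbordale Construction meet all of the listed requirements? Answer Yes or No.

1. condition 'performs work above three stories' holds; commercial general liability coverage $600,000 < $675,000 → not met
2. jobsite safety plan present → met
3. fall-protection recertification 49 days ago vs limit 45 → not met
4. workers' compensation audit 69 days ago vs limit 90 → met
5. lien-law disclosure present → met
6. subcontractor verification log absent → not met
7. bonding capacity review 266 days ago vs limit 270 → met
8. OSHA-30 certified supervisors 4 ≥ 3 → met
9. OSHA safety training 94 days ago vs limit 90 → not met
10. equipment calibration 50 days ago vs limit 45 → not met
Not met: 1, 3, 6, 9, 10

No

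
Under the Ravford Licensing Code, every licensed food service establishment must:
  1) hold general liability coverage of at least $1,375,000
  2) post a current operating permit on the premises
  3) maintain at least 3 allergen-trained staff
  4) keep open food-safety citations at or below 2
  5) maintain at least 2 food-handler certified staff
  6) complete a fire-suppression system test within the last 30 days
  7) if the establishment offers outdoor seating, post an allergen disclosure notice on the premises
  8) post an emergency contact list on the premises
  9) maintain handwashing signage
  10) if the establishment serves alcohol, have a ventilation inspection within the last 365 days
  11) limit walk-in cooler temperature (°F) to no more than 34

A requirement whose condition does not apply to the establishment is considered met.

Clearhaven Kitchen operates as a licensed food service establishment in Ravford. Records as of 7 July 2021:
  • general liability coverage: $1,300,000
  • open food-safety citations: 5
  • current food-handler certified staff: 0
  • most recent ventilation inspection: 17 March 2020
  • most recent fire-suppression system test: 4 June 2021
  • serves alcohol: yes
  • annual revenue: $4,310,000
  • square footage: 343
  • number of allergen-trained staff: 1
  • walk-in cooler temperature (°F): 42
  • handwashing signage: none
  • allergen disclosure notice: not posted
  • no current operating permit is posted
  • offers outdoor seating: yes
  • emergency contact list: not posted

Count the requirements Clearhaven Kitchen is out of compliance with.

1. general liability coverage $1,300,000 < $1,375,000 → not met
2. current operating permit absent → not met
3. allergen-trained staff 1 < 3 → not met
4. open food-safety citations 5 > 2 → not met
5. food-handler certified staff 0 < 2 → not met
6. fire-suppression system test 33 days ago vs limit 30 → not met
7. condition 'offers outdoor seating' holds; allergen disclosure notice absent → not met
8. emergency contact list absent → not met
9. handwashing signage absent → not met
10. condition 'serves alcohol' holds; ventilation inspection 477 days ago vs limit 365 → not met
11. walk-in cooler temperature (°F) 42 > 34 → not met
Not met: 11 of 11

11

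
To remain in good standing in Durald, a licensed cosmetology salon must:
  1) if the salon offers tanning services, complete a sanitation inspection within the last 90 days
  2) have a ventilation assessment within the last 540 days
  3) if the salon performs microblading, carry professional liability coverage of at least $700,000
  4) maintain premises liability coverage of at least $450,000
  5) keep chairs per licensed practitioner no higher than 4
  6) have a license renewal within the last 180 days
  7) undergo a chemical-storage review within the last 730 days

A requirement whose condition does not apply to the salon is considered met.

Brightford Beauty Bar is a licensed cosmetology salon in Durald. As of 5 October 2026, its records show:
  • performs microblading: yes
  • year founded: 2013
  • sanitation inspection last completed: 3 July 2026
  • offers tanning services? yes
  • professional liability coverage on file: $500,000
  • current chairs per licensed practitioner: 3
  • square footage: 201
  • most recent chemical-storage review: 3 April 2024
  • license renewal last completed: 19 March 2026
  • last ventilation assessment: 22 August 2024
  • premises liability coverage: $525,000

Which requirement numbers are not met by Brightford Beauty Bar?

1. condition 'offers tanning services' holds; sanitation inspection 94 days ago vs limit 90 → not met
2. ventilation assessment 774 days ago vs limit 540 → not met
3. condition 'performs microblading' holds; professional liability coverage $500,000 < $700,000 → not met
4. premises liability coverage $525,000 ≥ $450,000 → met
5. chairs per licensed practitioner 3 ≤ 4 → met
6. license renewal 200 days ago vs limit 180 → not met
7. chemical-storage review 915 days ago vs limit 730 → not met
Not met: 1, 2, 3, 6, 7

1, 2, 3, 6, 7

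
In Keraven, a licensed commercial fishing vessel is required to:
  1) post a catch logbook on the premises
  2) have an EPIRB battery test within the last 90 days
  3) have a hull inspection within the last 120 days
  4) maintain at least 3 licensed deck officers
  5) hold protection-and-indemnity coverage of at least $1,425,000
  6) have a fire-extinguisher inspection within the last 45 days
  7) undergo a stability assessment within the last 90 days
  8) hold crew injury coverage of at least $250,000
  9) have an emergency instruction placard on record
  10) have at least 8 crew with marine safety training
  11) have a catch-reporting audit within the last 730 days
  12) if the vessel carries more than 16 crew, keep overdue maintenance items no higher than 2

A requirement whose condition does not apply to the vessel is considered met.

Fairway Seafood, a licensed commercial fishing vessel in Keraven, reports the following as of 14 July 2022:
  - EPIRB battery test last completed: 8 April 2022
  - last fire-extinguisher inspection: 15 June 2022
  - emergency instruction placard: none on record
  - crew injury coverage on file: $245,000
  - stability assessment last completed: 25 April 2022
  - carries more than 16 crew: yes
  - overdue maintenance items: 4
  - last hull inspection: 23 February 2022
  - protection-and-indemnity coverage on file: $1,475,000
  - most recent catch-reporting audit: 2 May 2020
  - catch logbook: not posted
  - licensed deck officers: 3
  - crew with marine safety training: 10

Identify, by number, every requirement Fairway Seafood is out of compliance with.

1, 2, 3, 8, 9, 11, 12

1. catch logbook absent → not met
2. EPIRB battery test 97 days ago vs limit 90 → not met
3. hull inspection 141 days ago vs limit 120 → not met
4. licensed deck officers 3 ≥ 3 → met
5. protection-and-indemnity coverage $1,475,000 ≥ $1,425,000 → met
6. fire-extinguisher inspection 29 days ago vs limit 45 → met
7. stability assessment 80 days ago vs limit 90 → met
8. crew injury coverage $245,000 < $250,000 → not met
9. emergency instruction placard absent → not met
10. crew with marine safety training 10 ≥ 8 → met
11. catch-reporting audit 803 days ago vs limit 730 → not met
12. condition 'carries more than 16 crew' holds; overdue maintenance items 4 > 2 → not met
Not met: 1, 2, 3, 8, 9, 11, 12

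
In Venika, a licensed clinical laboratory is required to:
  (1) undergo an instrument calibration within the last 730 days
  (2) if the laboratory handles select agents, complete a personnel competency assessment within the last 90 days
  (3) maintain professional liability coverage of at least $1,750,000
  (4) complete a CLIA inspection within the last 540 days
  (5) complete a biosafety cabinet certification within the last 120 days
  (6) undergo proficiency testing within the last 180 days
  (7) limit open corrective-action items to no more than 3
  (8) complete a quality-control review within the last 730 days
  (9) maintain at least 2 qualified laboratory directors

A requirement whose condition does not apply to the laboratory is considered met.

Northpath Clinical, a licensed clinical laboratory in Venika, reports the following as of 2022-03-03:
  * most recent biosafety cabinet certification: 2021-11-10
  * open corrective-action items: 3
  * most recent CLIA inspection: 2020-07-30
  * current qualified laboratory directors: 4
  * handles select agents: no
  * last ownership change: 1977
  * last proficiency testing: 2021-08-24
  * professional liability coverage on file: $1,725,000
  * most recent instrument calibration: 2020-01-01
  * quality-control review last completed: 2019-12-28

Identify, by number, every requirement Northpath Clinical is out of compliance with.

1, 3, 4, 6, 8

1. instrument calibration 792 days ago vs limit 730 → not met
2. condition 'handles select agents' does not hold → requirement n/a → met
3. professional liability coverage $1,725,000 < $1,750,000 → not met
4. CLIA inspection 581 days ago vs limit 540 → not met
5. biosafety cabinet certification 113 days ago vs limit 120 → met
6. proficiency testing 191 days ago vs limit 180 → not met
7. open corrective-action items 3 ≤ 3 → met
8. quality-control review 796 days ago vs limit 730 → not met
9. qualified laboratory directors 4 ≥ 2 → met
Not met: 1, 3, 4, 6, 8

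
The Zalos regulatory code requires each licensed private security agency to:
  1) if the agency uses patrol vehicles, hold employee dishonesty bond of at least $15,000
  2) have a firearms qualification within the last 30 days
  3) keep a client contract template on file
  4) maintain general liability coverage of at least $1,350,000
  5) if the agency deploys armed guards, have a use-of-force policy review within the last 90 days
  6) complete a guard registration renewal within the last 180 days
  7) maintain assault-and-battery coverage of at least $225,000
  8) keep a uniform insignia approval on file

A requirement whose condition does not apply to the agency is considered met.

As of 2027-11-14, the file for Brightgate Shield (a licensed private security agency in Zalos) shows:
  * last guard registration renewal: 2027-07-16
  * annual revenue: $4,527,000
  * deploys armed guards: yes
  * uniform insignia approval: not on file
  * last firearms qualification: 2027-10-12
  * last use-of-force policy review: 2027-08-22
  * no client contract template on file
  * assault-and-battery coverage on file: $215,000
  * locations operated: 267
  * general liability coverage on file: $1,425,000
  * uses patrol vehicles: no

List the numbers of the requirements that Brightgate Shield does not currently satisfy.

1. condition 'uses patrol vehicles' does not hold → requirement n/a → met
2. firearms qualification 33 days ago vs limit 30 → not met
3. client contract template absent → not met
4. general liability coverage $1,425,000 ≥ $1,350,000 → met
5. condition 'deploys armed guards' holds; use-of-force policy review 84 days ago vs limit 90 → met
6. guard registration renewal 121 days ago vs limit 180 → met
7. assault-and-battery coverage $215,000 < $225,000 → not met
8. uniform insignia approval absent → not met
Not met: 2, 3, 7, 8

2, 3, 7, 8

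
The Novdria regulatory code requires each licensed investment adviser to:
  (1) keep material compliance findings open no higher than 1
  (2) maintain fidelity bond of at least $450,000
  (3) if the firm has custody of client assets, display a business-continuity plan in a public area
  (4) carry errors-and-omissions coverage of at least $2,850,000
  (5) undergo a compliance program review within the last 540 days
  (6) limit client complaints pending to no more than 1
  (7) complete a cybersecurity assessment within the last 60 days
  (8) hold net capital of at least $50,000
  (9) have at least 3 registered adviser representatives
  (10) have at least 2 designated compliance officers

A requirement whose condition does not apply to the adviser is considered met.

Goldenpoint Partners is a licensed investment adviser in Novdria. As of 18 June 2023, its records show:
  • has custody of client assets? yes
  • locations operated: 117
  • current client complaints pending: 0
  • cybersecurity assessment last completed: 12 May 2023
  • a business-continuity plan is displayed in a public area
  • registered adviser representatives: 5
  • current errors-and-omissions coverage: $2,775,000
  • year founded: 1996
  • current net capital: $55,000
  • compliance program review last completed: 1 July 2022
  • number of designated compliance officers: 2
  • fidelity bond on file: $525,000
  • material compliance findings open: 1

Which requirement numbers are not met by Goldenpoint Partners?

4

1. material compliance findings open 1 ≤ 1 → met
2. fidelity bond $525,000 ≥ $450,000 → met
3. condition 'has custody of client assets' holds; business-continuity plan present → met
4. errors-and-omissions coverage $2,775,000 < $2,850,000 → not met
5. compliance program review 352 days ago vs limit 540 → met
6. client complaints pending 0 ≤ 1 → met
7. cybersecurity assessment 37 days ago vs limit 60 → met
8. net capital $55,000 ≥ $50,000 → met
9. registered adviser representatives 5 ≥ 3 → met
10. designated compliance officers 2 ≥ 2 → met
Not met: 4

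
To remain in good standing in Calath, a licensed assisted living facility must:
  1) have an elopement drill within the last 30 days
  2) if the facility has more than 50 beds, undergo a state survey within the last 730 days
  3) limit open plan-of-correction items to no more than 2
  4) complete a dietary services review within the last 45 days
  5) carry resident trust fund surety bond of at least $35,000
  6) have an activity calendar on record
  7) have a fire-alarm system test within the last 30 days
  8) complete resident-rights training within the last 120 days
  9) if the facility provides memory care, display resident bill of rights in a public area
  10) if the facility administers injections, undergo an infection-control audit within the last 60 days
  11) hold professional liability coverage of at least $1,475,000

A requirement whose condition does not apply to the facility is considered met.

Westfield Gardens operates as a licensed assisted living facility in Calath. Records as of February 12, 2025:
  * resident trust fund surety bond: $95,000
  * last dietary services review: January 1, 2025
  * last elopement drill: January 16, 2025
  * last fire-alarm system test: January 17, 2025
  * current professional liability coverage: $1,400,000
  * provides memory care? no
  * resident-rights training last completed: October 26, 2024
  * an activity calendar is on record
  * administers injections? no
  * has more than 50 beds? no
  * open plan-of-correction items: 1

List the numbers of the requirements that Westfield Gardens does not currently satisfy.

11

1. elopement drill 27 days ago vs limit 30 → met
2. condition 'has more than 50 beds' does not hold → requirement n/a → met
3. open plan-of-correction items 1 ≤ 2 → met
4. dietary services review 42 days ago vs limit 45 → met
5. resident trust fund surety bond $95,000 ≥ $35,000 → met
6. activity calendar present → met
7. fire-alarm system test 26 days ago vs limit 30 → met
8. resident-rights training 109 days ago vs limit 120 → met
9. condition 'provides memory care' does not hold → requirement n/a → met
10. condition 'administers injections' does not hold → requirement n/a → met
11. professional liability coverage $1,400,000 < $1,475,000 → not met
Not met: 11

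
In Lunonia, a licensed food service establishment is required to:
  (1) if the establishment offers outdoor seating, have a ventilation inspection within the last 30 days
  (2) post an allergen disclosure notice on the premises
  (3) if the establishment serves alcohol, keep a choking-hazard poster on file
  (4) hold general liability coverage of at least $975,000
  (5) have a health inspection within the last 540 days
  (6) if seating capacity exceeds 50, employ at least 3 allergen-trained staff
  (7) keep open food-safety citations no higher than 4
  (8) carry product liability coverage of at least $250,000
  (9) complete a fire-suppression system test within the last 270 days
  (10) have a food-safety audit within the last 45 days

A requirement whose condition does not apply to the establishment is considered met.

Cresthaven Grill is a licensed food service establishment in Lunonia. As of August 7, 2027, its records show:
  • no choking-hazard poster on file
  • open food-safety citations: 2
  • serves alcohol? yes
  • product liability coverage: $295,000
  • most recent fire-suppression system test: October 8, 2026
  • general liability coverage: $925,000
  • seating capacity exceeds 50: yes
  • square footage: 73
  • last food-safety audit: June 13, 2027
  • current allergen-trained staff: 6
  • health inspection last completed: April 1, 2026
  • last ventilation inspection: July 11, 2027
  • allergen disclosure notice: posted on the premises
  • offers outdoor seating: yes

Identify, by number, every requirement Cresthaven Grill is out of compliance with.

3, 4, 9, 10

1. condition 'offers outdoor seating' holds; ventilation inspection 27 days ago vs limit 30 → met
2. allergen disclosure notice present → met
3. condition 'serves alcohol' holds; choking-hazard poster absent → not met
4. general liability coverage $925,000 < $975,000 → not met
5. health inspection 493 days ago vs limit 540 → met
6. condition 'seating capacity exceeds 50' holds; allergen-trained staff 6 ≥ 3 → met
7. open food-safety citations 2 ≤ 4 → met
8. product liability coverage $295,000 ≥ $250,000 → met
9. fire-suppression system test 303 days ago vs limit 270 → not met
10. food-safety audit 55 days ago vs limit 45 → not met
Not met: 3, 4, 9, 10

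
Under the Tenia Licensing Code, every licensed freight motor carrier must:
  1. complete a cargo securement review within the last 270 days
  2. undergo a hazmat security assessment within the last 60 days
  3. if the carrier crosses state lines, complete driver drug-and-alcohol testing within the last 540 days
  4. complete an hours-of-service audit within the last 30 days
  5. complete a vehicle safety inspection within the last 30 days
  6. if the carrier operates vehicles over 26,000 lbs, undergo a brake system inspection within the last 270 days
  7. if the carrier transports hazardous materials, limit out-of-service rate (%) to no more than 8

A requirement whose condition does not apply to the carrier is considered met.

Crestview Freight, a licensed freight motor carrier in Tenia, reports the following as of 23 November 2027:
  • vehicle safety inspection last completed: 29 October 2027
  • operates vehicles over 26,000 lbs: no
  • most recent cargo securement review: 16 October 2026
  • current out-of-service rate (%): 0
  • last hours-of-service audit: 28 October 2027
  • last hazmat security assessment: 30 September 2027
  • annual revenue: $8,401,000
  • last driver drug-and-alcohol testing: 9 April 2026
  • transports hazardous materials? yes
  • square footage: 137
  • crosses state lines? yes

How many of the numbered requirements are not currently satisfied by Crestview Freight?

1. cargo securement review 403 days ago vs limit 270 → not met
2. hazmat security assessment 54 days ago vs limit 60 → met
3. condition 'crosses state lines' holds; driver drug-and-alcohol testing 593 days ago vs limit 540 → not met
4. hours-of-service audit 26 days ago vs limit 30 → met
5. vehicle safety inspection 25 days ago vs limit 30 → met
6. condition 'operates vehicles over 26,000 lbs' does not hold → requirement n/a → met
7. condition 'transports hazardous materials' holds; out-of-service rate (%) 0 ≤ 8 → met
Not met: 2 of 7

2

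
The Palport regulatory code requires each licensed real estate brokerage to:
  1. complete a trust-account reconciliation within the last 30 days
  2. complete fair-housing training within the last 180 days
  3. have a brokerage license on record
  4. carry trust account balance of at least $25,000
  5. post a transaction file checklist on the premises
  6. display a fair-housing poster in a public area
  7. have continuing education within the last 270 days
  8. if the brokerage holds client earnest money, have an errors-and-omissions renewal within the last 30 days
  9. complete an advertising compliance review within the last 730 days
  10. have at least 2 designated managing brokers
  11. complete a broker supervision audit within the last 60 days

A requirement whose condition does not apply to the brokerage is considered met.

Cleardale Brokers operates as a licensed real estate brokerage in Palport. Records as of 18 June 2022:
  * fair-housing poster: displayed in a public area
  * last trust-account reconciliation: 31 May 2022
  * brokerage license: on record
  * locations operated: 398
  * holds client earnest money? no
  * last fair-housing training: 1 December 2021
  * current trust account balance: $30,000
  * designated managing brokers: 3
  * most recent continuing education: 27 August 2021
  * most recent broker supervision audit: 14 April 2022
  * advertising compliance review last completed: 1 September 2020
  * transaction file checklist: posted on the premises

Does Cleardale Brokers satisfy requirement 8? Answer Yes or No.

8. condition 'holds client earnest money' does not hold → requirement n/a → met

Yes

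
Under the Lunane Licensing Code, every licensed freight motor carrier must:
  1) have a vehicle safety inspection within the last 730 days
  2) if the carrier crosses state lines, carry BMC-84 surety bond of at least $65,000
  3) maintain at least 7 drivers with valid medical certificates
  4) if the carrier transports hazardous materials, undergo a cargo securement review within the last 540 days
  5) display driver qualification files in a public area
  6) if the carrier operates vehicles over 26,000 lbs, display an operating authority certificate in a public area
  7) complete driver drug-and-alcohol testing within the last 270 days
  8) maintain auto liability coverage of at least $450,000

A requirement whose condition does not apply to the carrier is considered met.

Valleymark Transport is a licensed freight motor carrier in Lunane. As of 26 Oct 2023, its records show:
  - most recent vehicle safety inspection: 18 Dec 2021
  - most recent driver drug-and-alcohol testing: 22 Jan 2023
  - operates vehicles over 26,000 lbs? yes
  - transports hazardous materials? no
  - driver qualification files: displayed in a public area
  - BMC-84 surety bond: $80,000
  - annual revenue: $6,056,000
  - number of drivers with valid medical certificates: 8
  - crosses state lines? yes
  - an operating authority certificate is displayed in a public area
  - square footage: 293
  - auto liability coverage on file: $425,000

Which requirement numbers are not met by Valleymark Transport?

7, 8

1. vehicle safety inspection 677 days ago vs limit 730 → met
2. condition 'crosses state lines' holds; BMC-84 surety bond $80,000 ≥ $65,000 → met
3. drivers with valid medical certificates 8 ≥ 7 → met
4. condition 'transports hazardous materials' does not hold → requirement n/a → met
5. driver qualification files present → met
6. condition 'operates vehicles over 26,000 lbs' holds; operating authority certificate present → met
7. driver drug-and-alcohol testing 277 days ago vs limit 270 → not met
8. auto liability coverage $425,000 < $450,000 → not met
Not met: 7, 8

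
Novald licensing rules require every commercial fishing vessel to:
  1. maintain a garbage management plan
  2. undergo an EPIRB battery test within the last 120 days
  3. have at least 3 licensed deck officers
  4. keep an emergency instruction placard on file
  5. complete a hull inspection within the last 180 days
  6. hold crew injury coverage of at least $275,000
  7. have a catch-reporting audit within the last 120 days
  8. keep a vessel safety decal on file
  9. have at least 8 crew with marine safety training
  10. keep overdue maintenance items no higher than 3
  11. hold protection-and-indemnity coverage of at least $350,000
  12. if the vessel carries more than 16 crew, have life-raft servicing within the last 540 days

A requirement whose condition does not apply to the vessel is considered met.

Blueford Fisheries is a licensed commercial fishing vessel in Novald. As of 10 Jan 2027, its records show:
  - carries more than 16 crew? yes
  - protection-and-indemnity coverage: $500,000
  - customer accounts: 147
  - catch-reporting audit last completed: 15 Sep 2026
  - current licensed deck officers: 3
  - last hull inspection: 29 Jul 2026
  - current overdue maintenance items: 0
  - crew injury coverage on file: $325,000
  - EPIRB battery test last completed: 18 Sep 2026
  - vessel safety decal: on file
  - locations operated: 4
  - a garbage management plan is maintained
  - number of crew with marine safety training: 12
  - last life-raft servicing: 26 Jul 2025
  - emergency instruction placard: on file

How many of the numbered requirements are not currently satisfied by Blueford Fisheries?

1. garbage management plan present → met
2. EPIRB battery test 114 days ago vs limit 120 → met
3. licensed deck officers 3 ≥ 3 → met
4. emergency instruction placard present → met
5. hull inspection 165 days ago vs limit 180 → met
6. crew injury coverage $325,000 ≥ $275,000 → met
7. catch-reporting audit 117 days ago vs limit 120 → met
8. vessel safety decal present → met
9. crew with marine safety training 12 ≥ 8 → met
10. overdue maintenance items 0 ≤ 3 → met
11. protection-and-indemnity coverage $500,000 ≥ $350,000 → met
12. condition 'carries more than 16 crew' holds; life-raft servicing 533 days ago vs limit 540 → met
Not met: 0 of 12

0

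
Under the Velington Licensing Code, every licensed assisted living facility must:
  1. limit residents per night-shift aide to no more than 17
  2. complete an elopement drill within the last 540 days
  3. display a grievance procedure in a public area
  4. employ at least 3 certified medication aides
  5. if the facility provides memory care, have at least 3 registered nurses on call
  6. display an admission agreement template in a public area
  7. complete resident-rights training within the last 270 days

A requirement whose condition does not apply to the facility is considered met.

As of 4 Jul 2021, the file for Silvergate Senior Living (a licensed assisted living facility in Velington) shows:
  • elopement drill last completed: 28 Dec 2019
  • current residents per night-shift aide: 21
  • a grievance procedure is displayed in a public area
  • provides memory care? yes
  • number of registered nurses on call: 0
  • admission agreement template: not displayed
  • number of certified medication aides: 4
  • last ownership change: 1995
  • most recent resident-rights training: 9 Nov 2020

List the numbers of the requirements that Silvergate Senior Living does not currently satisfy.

1. residents per night-shift aide 21 > 17 → not met
2. elopement drill 554 days ago vs limit 540 → not met
3. grievance procedure present → met
4. certified medication aides 4 ≥ 3 → met
5. condition 'provides memory care' holds; registered nurses on call 0 < 3 → not met
6. admission agreement template absent → not met
7. resident-rights training 237 days ago vs limit 270 → met
Not met: 1, 2, 5, 6

1, 2, 5, 6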